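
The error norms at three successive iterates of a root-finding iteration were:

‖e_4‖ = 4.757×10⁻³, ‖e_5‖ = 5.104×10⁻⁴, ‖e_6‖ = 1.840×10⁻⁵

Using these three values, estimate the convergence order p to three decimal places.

1.489

p ≈ ln(‖e_6‖/‖e_5‖) / ln(‖e_5‖/‖e_4‖)
  = ln(1.840×10⁻⁵/5.104×10⁻⁴) / ln(5.104×10⁻⁴/4.757×10⁻³)
  = ln(0.0360502) / ln(0.107295)
  = -3.322843 / -2.232173 ≈ 1.488614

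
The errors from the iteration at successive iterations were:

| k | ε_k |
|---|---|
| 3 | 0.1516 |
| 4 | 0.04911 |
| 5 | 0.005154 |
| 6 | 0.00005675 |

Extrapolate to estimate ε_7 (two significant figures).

First estimate the order: p ≈ ln(ε_6/ε_5) / ln(ε_5/ε_4) = ln(0.00005675/0.005154)/ln(0.005154/0.04911) = ln(0.0110109)/ln(0.104948) ≈ 2.0001.
Then ε_7 ≈ ε_6·(ε_6/ε_5)^p = 0.00005675·(0.0110109)^2.0001 = 0.00005675·0.000121185 ≈ 6.877e-09.

6.9e-9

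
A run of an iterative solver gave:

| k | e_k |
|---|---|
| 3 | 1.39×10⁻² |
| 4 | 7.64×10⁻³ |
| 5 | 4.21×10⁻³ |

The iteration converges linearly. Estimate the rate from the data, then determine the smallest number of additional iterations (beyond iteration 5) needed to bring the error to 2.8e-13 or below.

40

Rate ρ ≈ e_5/e_4 = 4.21×10⁻³/7.64×10⁻³ = 0.5510.
After j more steps, e_{5+j} ≈ 4.21×10⁻³·ρ^j; need ρ^j ≤ 2.8e-13/4.21×10⁻³ = 6.65083e-11.
j ≥ ln(6.65083e-11)/ln(0.5510) = -23.4337/-0.59602 = 39.317.
So 40 more iterations are needed.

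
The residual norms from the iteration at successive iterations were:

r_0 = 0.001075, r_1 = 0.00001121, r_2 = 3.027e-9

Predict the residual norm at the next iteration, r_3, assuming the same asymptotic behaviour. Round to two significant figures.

First estimate the order: p ≈ ln(r_2/r_1) / ln(r_1/r_0) = ln(3.027e-9/0.00001121)/ln(0.00001121/0.001075) = ln(0.000270027)/ln(0.0104279) ≈ 1.8007.
Then r_3 ≈ r_2·(r_2/r_1)^p = 3.027e-9·(0.000270027)^1.8007 = 3.027e-9·3.75003e-07 ≈ 1.135e-15.

1.1e-15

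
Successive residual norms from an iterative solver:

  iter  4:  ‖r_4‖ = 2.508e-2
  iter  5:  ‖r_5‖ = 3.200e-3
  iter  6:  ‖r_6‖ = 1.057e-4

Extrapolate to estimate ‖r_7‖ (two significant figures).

First estimate the order: p ≈ ln(‖r_6‖/‖r_5‖) / ln(‖r_5‖/‖r_4‖) = ln(1.057e-4/3.200e-3)/ln(3.200e-3/2.508e-2) = ln(0.0330312)/ln(0.127592) ≈ 1.6564.
Then ‖r_7‖ ≈ ‖r_6‖·(‖r_6‖/‖r_5‖)^p = 1.057e-4·(0.0330312)^1.6564 = 1.057e-4·0.00352165 ≈ 3.722e-07.

3.7e-7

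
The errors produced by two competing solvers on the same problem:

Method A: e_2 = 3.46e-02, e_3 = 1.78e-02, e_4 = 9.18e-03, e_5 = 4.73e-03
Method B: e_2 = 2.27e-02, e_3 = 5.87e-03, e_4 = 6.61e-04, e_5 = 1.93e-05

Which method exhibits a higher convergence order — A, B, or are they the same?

Method A: p ≈ ln(4.73e-03/9.18e-03)/ln(9.18e-03/1.78e-02) ≈ 1.00.
Method B: p ≈ ln(1.93e-05/6.61e-04)/ln(6.61e-04/5.87e-03) ≈ 1.62.
Method B has the higher order (≈1.6 vs ≈1.0).

B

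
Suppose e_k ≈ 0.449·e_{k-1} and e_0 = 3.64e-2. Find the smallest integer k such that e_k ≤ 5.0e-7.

After k steps, e_k ≈ 3.64e-2·0.449^k.
Need 0.449^k ≤ 5.0e-7/3.64e-2 = 1.37363e-05.
k ≥ ln(1.37363e-05)/ln(0.449) = -11.1955/-0.80073 = 13.982.
Smallest integer k = 14.

14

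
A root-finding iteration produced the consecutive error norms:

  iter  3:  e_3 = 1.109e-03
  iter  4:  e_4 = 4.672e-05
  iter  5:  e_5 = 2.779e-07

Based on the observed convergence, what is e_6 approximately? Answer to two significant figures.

First estimate the order: p ≈ ln(e_5/e_4) / ln(e_4/e_3) = ln(2.779e-07/4.672e-05)/ln(4.672e-05/1.109e-03) = ln(0.0059482)/ln(0.042128) ≈ 1.6181.
Then e_6 ≈ e_5·(e_5/e_4)^p = 2.779e-07·(0.0059482)^1.6181 = 2.779e-07·0.000250457 ≈ 6.96e-11.

7.0e-11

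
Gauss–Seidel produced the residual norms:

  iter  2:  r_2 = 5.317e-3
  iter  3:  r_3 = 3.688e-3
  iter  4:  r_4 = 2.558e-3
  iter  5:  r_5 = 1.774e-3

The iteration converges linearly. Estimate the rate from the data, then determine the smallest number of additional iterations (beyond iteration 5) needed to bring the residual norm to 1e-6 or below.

21

Rate ρ ≈ r_5/r_4 = 1.774e-3/2.558e-3 = 0.6935.
After j more steps, r_{5+j} ≈ 1.774e-3·ρ^j; need ρ^j ≤ 1e-6/1.774e-3 = 0.000563698.
j ≥ ln(0.000563698)/ln(0.6935) = -7.4810/-0.36600 = 20.440.
So 21 more iterations are needed.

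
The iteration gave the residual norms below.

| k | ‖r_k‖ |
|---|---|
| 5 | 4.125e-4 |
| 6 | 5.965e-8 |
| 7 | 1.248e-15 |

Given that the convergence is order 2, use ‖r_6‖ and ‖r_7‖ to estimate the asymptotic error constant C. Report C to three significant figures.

0.351

C ≈ ‖r_7‖ / ‖r_6‖^2
  = 1.248e-15 / (5.965e-8)^2
  = 1.248e-15 / 3.55812e-15 ≈ 0.35075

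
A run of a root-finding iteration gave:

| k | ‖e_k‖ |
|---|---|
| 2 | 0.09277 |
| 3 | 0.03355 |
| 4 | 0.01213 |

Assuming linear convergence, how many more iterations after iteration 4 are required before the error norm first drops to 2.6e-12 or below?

Rate ρ ≈ ‖e_4‖/‖e_3‖ = 0.01213/0.03355 = 0.3615.
After j more steps, ‖e_{4+j}‖ ≈ 0.01213·ρ^j; need ρ^j ≤ 2.6e-12/0.01213 = 2.14345e-10.
j ≥ ln(2.14345e-10)/ln(0.3615) = -22.2634/-1.01749 = 21.881.
So 22 more iterations are needed.

22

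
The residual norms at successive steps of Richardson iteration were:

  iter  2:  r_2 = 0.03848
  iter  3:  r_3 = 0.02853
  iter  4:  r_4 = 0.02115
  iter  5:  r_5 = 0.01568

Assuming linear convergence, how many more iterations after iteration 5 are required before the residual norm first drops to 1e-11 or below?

Rate ρ ≈ r_5/r_4 = 0.01568/0.02115 = 0.7414.
After j more steps, r_{5+j} ≈ 0.01568·ρ^j; need ρ^j ≤ 1e-11/0.01568 = 6.37755e-10.
j ≥ ln(6.37755e-10)/ln(0.7414) = -21.1731/-0.29921 = 70.763.
So 71 more iterations are needed.

71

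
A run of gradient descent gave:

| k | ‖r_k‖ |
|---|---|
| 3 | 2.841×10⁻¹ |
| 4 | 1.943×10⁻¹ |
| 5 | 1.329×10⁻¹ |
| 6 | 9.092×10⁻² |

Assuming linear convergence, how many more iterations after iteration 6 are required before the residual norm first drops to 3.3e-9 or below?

46

Rate ρ ≈ ‖r_6‖/‖r_5‖ = 9.092×10⁻²/1.329×10⁻¹ = 0.6841.
After j more steps, ‖r_{6+j}‖ ≈ 9.092×10⁻²·ρ^j; need ρ^j ≤ 3.3e-9/9.092×10⁻² = 3.62956e-08.
j ≥ ln(3.62956e-08)/ln(0.6841) = -17.1316/-0.37965 = 45.125.
So 46 more iterations are needed.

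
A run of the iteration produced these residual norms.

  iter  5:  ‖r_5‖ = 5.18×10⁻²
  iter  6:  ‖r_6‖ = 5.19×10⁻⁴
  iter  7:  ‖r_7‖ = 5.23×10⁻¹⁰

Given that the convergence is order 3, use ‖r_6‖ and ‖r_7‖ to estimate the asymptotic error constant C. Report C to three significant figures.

C ≈ ‖r_7‖ / ‖r_6‖^3
  = 5.23×10⁻¹⁰ / (5.19×10⁻⁴)^3
  = 5.23×10⁻¹⁰ / 1.39798e-10 ≈ 3.7411

3.74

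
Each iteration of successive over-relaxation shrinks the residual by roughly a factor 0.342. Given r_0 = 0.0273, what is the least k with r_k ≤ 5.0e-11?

19

After k steps, r_k ≈ 0.0273·0.342^k.
Need 0.342^k ≤ 5.0e-11/0.0273 = 1.8315e-09.
k ≥ ln(1.8315e-09)/ln(0.342) = -20.1181/-1.07294 = 18.750.
Smallest integer k = 19.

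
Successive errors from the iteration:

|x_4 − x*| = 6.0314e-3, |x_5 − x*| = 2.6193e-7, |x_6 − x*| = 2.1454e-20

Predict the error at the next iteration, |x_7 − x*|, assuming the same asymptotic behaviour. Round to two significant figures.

1.2e-59

First estimate the order: p ≈ ln(|x_6 − x*|/|x_5 − x*|) / ln(|x_5 − x*|/|x_4 − x*|) = ln(2.1454e-20/2.6193e-7)/ln(2.6193e-7/6.0314e-3) = ln(8.19074e-14)/ln(4.34277e-05) ≈ 3.0000.
Then |x_7 − x*| ≈ |x_6 − x*|·(|x_6 − x*|/|x_5 − x*|)^p = 2.1454e-20·(8.19074e-14)^3.0000 = 2.1454e-20·5.49502e-40 ≈ 1.179e-59.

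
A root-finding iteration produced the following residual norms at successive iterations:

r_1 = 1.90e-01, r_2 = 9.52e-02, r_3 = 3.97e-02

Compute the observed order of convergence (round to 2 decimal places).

p ≈ ln(r_3/r_2) / ln(r_2/r_1)
  = ln(3.97e-02/9.52e-02) / ln(9.52e-02/1.90e-01)
  = ln(0.417017) / ln(0.501053)
  = -0.87463 / -0.69104 ≈ 1.26567

1.27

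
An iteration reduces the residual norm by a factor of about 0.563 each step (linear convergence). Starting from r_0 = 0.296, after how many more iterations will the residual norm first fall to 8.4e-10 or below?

35

After k steps, r_k ≈ 0.296·0.563^k.
Need 0.563^k ≤ 8.4e-10/0.296 = 2.83784e-09.
k ≥ ln(2.83784e-09)/ln(0.563) = -19.6802/-0.57448 = 34.257.
Smallest integer k = 35.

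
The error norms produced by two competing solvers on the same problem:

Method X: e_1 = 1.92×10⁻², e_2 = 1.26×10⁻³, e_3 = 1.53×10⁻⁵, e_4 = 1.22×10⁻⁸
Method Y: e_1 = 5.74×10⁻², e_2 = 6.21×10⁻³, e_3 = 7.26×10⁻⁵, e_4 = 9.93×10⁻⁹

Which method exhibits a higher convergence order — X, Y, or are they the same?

Method X: p ≈ ln(1.22×10⁻⁸/1.53×10⁻⁵)/ln(1.53×10⁻⁵/1.26×10⁻³) ≈ 1.62.
Method Y: p ≈ ln(9.93×10⁻⁹/7.26×10⁻⁵)/ln(7.26×10⁻⁵/6.21×10⁻³) ≈ 2.00.
Method Y has the higher order (≈2.0 vs ≈1.6).

Y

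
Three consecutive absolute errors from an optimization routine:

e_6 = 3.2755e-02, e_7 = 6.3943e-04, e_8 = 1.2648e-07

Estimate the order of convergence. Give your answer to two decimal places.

2.17

p ≈ ln(e_8/e_7) / ln(e_7/e_6)
  = ln(1.2648e-07/6.3943e-04) / ln(6.3943e-04/3.2755e-02)
  = ln(0.000197801) / ln(0.0195216)
  = -8.52825 / -3.93623 ≈ 2.16660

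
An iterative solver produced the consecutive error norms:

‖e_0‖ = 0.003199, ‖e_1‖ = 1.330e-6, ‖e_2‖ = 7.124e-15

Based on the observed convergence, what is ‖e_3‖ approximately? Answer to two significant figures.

First estimate the order: p ≈ ln(‖e_2‖/‖e_1‖) / ln(‖e_1‖/‖e_0‖) = ln(7.124e-15/1.330e-6)/ln(1.330e-6/0.003199) = ln(5.35639e-09)/ln(0.000415755) ≈ 2.4462.
Then ‖e_3‖ ≈ ‖e_2‖·(‖e_2‖/‖e_1‖)^p = 7.124e-15·(5.35639e-09)^2.4462 = 7.124e-15·5.85015e-21 ≈ 4.168e-35.

4.2e-35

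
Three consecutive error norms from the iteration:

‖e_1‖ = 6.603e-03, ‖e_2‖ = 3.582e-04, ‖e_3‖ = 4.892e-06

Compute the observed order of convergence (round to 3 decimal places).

1.473

p ≈ ln(‖e_3‖/‖e_2‖) / ln(‖e_2‖/‖e_1‖)
  = ln(4.892e-06/3.582e-04) / ln(3.582e-04/6.603e-03)
  = ln(0.0136572) / ln(0.0542481)
  = -4.293488 / -2.914187 ≈ 1.473306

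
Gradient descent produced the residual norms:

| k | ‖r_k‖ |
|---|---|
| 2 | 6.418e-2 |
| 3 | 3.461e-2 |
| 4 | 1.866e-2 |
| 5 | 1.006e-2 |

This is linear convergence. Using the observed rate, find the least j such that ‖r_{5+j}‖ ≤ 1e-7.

19

Rate ρ ≈ ‖r_5‖/‖r_4‖ = 1.006e-2/1.866e-2 = 0.5391.
After j more steps, ‖r_{5+j}‖ ≈ 1.006e-2·ρ^j; need ρ^j ≤ 1e-7/1.006e-2 = 9.94036e-06.
j ≥ ln(9.94036e-06)/ln(0.5391) = -11.5189/-0.61785 = 18.644.
So 19 more iterations are needed.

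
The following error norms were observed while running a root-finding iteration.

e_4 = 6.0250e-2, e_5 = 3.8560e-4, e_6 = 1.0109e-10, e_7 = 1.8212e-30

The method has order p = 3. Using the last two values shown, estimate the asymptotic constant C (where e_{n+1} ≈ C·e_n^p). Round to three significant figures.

C ≈ e_7 / e_6^3
  = 1.8212e-30 / (1.0109e-10)^3
  = 1.8212e-30 / 1.03306e-30 ≈ 1.7629

1.76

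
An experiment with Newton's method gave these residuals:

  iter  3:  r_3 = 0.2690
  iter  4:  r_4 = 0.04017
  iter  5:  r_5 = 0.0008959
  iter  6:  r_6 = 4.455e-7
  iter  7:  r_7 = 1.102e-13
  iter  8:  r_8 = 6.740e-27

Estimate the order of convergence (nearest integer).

Consecutive ratios: r_8/r_7 = 6.740e-27/1.102e-13 = 6.11615e-14, r_7/r_6 = 1.102e-13/4.455e-7 = 2.47363e-07.
p ≈ ln(6.11615e-14)/ln(2.47363e-07) = -30.4253/-15.2124 ≈ 2.00.
So the convergence is quadratic (order 2).

2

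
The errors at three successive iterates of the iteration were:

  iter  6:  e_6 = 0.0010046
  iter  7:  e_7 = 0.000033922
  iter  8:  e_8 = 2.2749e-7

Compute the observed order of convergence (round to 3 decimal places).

p ≈ ln(e_8/e_7) / ln(e_7/e_6)
  = ln(2.2749e-7/0.000033922) / ln(0.000033922/0.0010046)
  = ln(0.00670627) / ln(0.0337667)
  = -5.004712 / -3.388280 ≈ 1.477066

1.477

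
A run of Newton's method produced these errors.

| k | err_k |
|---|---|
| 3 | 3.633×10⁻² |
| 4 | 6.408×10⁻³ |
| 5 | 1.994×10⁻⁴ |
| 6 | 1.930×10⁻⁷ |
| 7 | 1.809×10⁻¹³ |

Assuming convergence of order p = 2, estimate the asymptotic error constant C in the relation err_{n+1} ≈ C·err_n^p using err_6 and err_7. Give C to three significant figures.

C ≈ err_7 / err_6^2
  = 1.809×10⁻¹³ / (1.930×10⁻⁷)^2
  = 1.809×10⁻¹³ / 3.7249e-14 ≈ 4.8565

4.86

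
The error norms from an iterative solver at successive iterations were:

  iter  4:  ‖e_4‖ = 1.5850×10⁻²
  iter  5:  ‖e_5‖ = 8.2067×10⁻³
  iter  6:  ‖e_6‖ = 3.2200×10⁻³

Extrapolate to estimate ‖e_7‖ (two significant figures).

First estimate the order: p ≈ ln(‖e_6‖/‖e_5‖) / ln(‖e_5‖/‖e_4‖) = ln(3.2200×10⁻³/8.2067×10⁻³)/ln(8.2067×10⁻³/1.5850×10⁻²) = ln(0.392362)/ln(0.517773) ≈ 1.4214.
Then ‖e_7‖ ≈ ‖e_6‖·(‖e_6‖/‖e_5‖)^p = 3.2200×10⁻³·(0.392362)^1.4214 = 3.2200×10⁻³·0.264525 ≈ 0.0008518.

8.5e-4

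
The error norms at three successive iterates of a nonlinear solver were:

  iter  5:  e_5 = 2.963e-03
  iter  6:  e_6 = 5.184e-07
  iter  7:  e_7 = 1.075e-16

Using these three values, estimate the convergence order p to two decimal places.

2.58

p ≈ ln(e_7/e_6) / ln(e_6/e_5)
  = ln(1.075e-16/5.184e-07) / ln(5.184e-07/2.963e-03)
  = ln(2.07369e-10) / ln(0.000174958)
  = -22.29652 / -8.65096 ≈ 2.57735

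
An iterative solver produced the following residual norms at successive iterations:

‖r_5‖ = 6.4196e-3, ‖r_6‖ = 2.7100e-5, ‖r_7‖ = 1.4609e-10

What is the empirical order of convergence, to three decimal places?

p ≈ ln(‖r_7‖/‖r_6‖) / ln(‖r_6‖/‖r_5‖)
  = ln(1.4609e-10/2.7100e-5) / ln(2.7100e-5/6.4196e-3)
  = ln(5.39077e-06) / ln(0.00422145)
  = -12.130822 / -5.467577 ≈ 2.218683

2.219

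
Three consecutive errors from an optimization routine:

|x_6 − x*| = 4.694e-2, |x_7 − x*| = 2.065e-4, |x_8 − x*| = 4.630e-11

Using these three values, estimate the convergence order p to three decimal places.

p ≈ ln(|x_8 − x*|/|x_7 − x*|) / ln(|x_7 − x*|/|x_6 − x*|)
  = ln(4.630e-11/2.065e-4) / ln(2.065e-4/4.694e-2)
  = ln(2.24213e-07) / ln(0.00439923)
  = -15.310669 / -5.426326 ≈ 2.821553

2.822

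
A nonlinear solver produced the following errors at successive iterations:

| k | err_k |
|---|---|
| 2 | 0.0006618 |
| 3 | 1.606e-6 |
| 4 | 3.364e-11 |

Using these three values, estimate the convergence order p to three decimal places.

1.789

p ≈ ln(err_4/err_3) / ln(err_3/err_2)
  = ln(3.364e-11/1.606e-6) / ln(1.606e-6/0.0006618)
  = ln(2.09465e-05) / ln(0.00242672)
  = -10.773539 / -6.021215 ≈ 1.789263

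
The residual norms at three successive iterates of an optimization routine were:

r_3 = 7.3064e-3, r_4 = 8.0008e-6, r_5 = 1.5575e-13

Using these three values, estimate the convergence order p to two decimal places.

p ≈ ln(r_5/r_4) / ln(r_4/r_3)
  = ln(1.5575e-13/8.0008e-6) / ln(8.0008e-6/7.3064e-3)
  = ln(1.94668e-08) / ln(0.00109504)
  = -17.75456 / -6.81696 ≈ 2.60447

2.60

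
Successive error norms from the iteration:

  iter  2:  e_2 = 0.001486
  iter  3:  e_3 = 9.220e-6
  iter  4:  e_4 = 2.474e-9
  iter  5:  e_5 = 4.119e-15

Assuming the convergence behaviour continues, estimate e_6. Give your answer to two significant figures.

First estimate the order: p ≈ ln(e_5/e_4) / ln(e_4/e_3) = ln(4.119e-15/2.474e-9)/ln(2.474e-9/9.220e-6) = ln(1.66492e-06)/ln(0.00026833) ≈ 1.6181.
Then e_6 ≈ e_5·(e_5/e_4)^p = 4.119e-15·(1.66492e-06)^1.6181 = 4.119e-15·4.4631e-10 ≈ 1.838e-24.

1.8e-24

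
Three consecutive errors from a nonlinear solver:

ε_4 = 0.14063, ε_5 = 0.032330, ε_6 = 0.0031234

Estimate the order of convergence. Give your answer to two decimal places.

p ≈ ln(ε_6/ε_5) / ln(ε_5/ε_4)
  = ln(0.0031234/0.032330) / ln(0.032330/0.14063)
  = ln(0.09661) / ln(0.229894)
  = -2.33707 / -1.47014 ≈ 1.58969

1.59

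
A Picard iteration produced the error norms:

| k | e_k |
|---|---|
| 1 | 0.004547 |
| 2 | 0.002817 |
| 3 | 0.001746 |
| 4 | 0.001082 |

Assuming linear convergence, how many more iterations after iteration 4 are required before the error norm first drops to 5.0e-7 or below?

Rate ρ ≈ e_4/e_3 = 0.001082/0.001746 = 0.6197.
After j more steps, e_{4+j} ≈ 0.001082·ρ^j; need ρ^j ≤ 5.0e-7/0.001082 = 0.000462107.
j ≥ ln(0.000462107)/ln(0.6197) = -7.6797/-0.47852 = 16.049.
So 17 more iterations are needed.

17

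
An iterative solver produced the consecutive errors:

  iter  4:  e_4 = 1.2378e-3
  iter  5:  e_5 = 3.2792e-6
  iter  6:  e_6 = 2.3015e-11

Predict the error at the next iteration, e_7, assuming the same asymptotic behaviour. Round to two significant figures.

1.1e-21

First estimate the order: p ≈ ln(e_6/e_5) / ln(e_5/e_4) = ln(2.3015e-11/3.2792e-6)/ln(3.2792e-6/1.2378e-3) = ln(7.01848e-06)/ln(0.00264922) ≈ 2.0000.
Then e_7 ≈ e_6·(e_6/e_5)^p = 2.3015e-11·(7.01848e-06)^2.0000 = 2.3015e-11·4.92591e-11 ≈ 1.134e-21.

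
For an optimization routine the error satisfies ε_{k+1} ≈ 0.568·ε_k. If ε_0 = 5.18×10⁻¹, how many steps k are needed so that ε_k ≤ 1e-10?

After k steps, ε_k ≈ 5.18×10⁻¹·0.568^k.
Need 0.568^k ≤ 1e-10/5.18×10⁻¹ = 1.9305e-10.
k ≥ ln(1.9305e-10)/ln(0.568) = -22.3681/-0.56563 = 39.545.
Smallest integer k = 40.

40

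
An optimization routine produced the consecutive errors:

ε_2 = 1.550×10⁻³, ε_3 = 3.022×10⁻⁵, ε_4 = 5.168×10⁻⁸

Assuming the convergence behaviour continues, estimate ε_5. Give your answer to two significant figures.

First estimate the order: p ≈ ln(ε_4/ε_3) / ln(ε_3/ε_2) = ln(5.168×10⁻⁸/3.022×10⁻⁵)/ln(3.022×10⁻⁵/1.550×10⁻³) = ln(0.00171013)/ln(0.0194968) ≈ 1.6181.
Then ε_5 ≈ ε_4·(ε_4/ε_3)^p = 5.168×10⁻⁸·(0.00171013)^1.6181 = 5.168×10⁻⁸·3.33246e-05 ≈ 1.722e-12.

1.7e-12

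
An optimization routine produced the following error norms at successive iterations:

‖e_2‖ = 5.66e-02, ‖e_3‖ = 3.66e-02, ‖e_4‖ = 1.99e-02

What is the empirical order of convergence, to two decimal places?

1.40

p ≈ ln(‖e_4‖/‖e_3‖) / ln(‖e_3‖/‖e_2‖)
  = ln(1.99e-02/3.66e-02) / ln(3.66e-02/5.66e-02)
  = ln(0.543716) / ln(0.646643)
  = -0.60933 / -0.43596 ≈ 1.39767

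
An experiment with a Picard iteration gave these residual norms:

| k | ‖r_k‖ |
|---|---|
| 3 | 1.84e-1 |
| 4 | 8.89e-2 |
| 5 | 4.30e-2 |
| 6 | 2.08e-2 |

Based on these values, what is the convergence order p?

Consecutive ratios: ‖r_6‖/‖r_5‖ = 2.08e-2/4.30e-2 = 0.483721, ‖r_5‖/‖r_4‖ = 4.30e-2/8.89e-2 = 0.48369.
p ≈ ln(0.483721)/ln(0.48369) = -0.7262/-0.7263 ≈ 1.00.
So the convergence is linear (order 1).

1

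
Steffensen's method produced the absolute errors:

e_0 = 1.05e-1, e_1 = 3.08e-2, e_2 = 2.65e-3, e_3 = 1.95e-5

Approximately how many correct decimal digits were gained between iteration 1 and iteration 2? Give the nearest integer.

Digits gained ≈ log₁₀(e_1/e_2) = log₁₀(3.08e-2/2.65e-3) = log₁₀(11.6226) ≈ 1.065.

1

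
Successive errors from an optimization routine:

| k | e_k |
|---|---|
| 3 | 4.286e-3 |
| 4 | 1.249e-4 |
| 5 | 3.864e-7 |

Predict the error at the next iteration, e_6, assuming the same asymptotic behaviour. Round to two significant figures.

First estimate the order: p ≈ ln(e_5/e_4) / ln(e_4/e_3) = ln(3.864e-7/1.249e-4)/ln(1.249e-4/4.286e-3) = ln(0.00309367)/ln(0.0291414) ≈ 1.6343.
Then e_6 ≈ e_5·(e_5/e_4)^p = 3.864e-7·(0.00309367)^1.6343 = 3.864e-7·7.91921e-05 ≈ 3.06e-11.

3.1e-11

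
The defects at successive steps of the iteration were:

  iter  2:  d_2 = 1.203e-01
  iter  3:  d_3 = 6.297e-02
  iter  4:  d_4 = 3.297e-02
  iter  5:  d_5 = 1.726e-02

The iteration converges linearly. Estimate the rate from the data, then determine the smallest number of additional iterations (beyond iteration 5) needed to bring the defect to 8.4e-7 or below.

Rate ρ ≈ d_5/d_4 = 1.726e-02/3.297e-02 = 0.5235.
After j more steps, d_{5+j} ≈ 1.726e-02·ρ^j; need ρ^j ≤ 8.4e-7/1.726e-02 = 4.86674e-05.
j ≥ ln(4.86674e-05)/ln(0.5235) = -9.9305/-0.64722 = 15.343.
So 16 more iterations are needed.

16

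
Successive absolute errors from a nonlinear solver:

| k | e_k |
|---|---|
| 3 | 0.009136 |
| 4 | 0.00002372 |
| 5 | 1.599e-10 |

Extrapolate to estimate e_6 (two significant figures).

First estimate the order: p ≈ ln(e_5/e_4) / ln(e_4/e_3) = ln(1.599e-10/0.00002372)/ln(0.00002372/0.009136) = ln(6.74115e-06)/ln(0.00259632) ≈ 2.0000.
Then e_6 ≈ e_5·(e_5/e_4)^p = 1.599e-10·(6.74115e-06)^2.0000 = 1.599e-10·4.54431e-11 ≈ 7.266e-21.

7.3e-21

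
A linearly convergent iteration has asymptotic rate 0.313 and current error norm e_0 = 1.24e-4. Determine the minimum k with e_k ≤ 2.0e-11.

14

After k steps, e_k ≈ 1.24e-4·0.313^k.
Need 0.313^k ≤ 2.0e-11/1.24e-4 = 1.6129e-07.
k ≥ ln(1.6129e-07)/ln(0.313) = -15.6401/-1.16155 = 13.465.
Smallest integer k = 14.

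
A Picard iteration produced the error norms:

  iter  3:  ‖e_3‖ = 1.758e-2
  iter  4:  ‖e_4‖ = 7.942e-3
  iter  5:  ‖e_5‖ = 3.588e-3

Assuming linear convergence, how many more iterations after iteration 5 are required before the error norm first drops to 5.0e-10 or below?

Rate ρ ≈ ‖e_5‖/‖e_4‖ = 3.588e-3/7.942e-3 = 0.4518.
After j more steps, ‖e_{5+j}‖ ≈ 3.588e-3·ρ^j; need ρ^j ≤ 5.0e-10/3.588e-3 = 1.39353e-07.
j ≥ ln(1.39353e-07)/ln(0.4518) = -15.7863/-0.79452 = 19.869.
So 20 more iterations are needed.

20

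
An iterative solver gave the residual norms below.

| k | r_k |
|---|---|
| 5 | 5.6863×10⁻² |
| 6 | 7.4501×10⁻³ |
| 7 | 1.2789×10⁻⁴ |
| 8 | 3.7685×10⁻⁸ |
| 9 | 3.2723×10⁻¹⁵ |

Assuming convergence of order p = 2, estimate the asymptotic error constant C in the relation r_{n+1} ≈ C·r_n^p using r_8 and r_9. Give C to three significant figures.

C ≈ r_9 / r_8^2
  = 3.2723×10⁻¹⁵ / (3.7685×10⁻⁸)^2
  = 3.2723×10⁻¹⁵ / 1.42016e-15 ≈ 2.3042

2.30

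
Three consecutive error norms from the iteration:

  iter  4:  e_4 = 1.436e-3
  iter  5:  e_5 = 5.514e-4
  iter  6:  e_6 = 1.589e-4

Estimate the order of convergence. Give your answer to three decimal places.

1.300

p ≈ ln(e_6/e_5) / ln(e_5/e_4)
  = ln(1.589e-4/5.514e-4) / ln(5.514e-4/1.436e-3)
  = ln(0.288176) / ln(0.383983)
  = -1.244184 / -0.957157 ≈ 1.299875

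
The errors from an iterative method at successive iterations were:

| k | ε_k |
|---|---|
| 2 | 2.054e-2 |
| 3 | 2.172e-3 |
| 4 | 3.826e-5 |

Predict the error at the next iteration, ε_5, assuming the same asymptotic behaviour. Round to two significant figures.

2.7e-8

First estimate the order: p ≈ ln(ε_4/ε_3) / ln(ε_3/ε_2) = ln(3.826e-5/2.172e-3)/ln(2.172e-3/2.054e-2) = ln(0.0176151)/ln(0.105745) ≈ 1.7977.
Then ε_5 ≈ ε_4·(ε_4/ε_3)^p = 3.826e-5·(0.0176151)^1.7977 = 3.826e-5·0.00070247 ≈ 2.688e-08.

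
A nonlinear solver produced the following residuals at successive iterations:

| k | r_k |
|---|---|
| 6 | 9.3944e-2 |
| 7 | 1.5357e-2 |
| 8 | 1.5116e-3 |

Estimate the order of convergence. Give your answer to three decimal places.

1.280

p ≈ ln(r_8/r_7) / ln(r_7/r_6)
  = ln(1.5116e-3/1.5357e-2) / ln(1.5357e-2/9.3944e-2)
  = ln(0.0984307) / ln(0.16347)
  = -2.318403 / -1.811126 ≈ 1.280089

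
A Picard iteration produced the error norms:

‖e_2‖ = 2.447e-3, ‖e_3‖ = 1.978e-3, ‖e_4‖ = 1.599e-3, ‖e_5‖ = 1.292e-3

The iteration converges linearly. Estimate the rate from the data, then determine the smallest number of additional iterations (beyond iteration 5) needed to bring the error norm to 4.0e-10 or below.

71

Rate ρ ≈ ‖e_5‖/‖e_4‖ = 1.292e-3/1.599e-3 = 0.8080.
After j more steps, ‖e_{5+j}‖ ≈ 1.292e-3·ρ^j; need ρ^j ≤ 4.0e-10/1.292e-3 = 3.09598e-07.
j ≥ ln(3.09598e-07)/ln(0.8080) = -14.9880/-0.21319 = 70.303.
So 71 more iterations are needed.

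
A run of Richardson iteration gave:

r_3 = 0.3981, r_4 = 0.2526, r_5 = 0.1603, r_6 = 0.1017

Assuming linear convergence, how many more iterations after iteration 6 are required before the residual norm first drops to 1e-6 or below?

Rate ρ ≈ r_6/r_5 = 0.1017/0.1603 = 0.6344.
After j more steps, r_{6+j} ≈ 0.1017·ρ^j; need ρ^j ≤ 1e-6/0.1017 = 9.83284e-06.
j ≥ ln(9.83284e-06)/ln(0.6344) = -11.5298/-0.45508 = 25.336.
So 26 more iterations are needed.

26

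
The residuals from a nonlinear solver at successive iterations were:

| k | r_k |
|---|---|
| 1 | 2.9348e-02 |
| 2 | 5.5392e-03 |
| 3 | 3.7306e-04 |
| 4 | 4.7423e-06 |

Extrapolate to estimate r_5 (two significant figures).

First estimate the order: p ≈ ln(r_4/r_3) / ln(r_3/r_2) = ln(4.7423e-06/3.7306e-04)/ln(3.7306e-04/5.5392e-03) = ln(0.0127119)/ln(0.0673491) ≈ 1.6180.
Then r_5 ≈ r_4·(r_4/r_3)^p = 4.7423e-06·(0.0127119)^1.6180 = 4.7423e-06·0.000856274 ≈ 4.061e-09.

4.1e-9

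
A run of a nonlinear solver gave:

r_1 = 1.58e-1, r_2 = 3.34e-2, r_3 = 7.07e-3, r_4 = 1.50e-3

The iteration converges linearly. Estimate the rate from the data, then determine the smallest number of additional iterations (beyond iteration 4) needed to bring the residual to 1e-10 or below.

Rate ρ ≈ r_4/r_3 = 1.50e-3/7.07e-3 = 0.2122.
After j more steps, r_{4+j} ≈ 1.50e-3·ρ^j; need ρ^j ≤ 1e-10/1.50e-3 = 6.66667e-08.
j ≥ ln(6.66667e-08)/ln(0.2122) = -16.5236/-1.55023 = 10.659.
So 11 more iterations are needed.

11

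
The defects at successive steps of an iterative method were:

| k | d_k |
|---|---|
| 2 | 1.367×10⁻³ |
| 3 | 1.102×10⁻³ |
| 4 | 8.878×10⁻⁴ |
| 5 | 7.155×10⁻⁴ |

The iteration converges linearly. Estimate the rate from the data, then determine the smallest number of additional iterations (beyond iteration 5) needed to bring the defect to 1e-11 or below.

84

Rate ρ ≈ d_5/d_4 = 7.155×10⁻⁴/8.878×10⁻⁴ = 0.8059.
After j more steps, d_{5+j} ≈ 7.155×10⁻⁴·ρ^j; need ρ^j ≤ 1e-11/7.155×10⁻⁴ = 1.39762e-08.
j ≥ ln(1.39762e-08)/ln(0.8059) = -18.0859/-0.21580 = 83.809.
So 84 more iterations are needed.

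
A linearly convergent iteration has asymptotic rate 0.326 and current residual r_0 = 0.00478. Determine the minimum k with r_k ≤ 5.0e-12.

19

After k steps, r_k ≈ 0.00478·0.326^k.
Need 0.326^k ≤ 5.0e-12/0.00478 = 1.04603e-09.
k ≥ ln(1.04603e-09)/ln(0.326) = -20.6783/-1.12086 = 18.449.
Smallest integer k = 19.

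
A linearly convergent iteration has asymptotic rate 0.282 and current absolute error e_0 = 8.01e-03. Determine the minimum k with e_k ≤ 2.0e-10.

14

After k steps, e_k ≈ 8.01e-03·0.282^k.
Need 0.282^k ≤ 2.0e-10/8.01e-03 = 2.49688e-08.
k ≥ ln(2.49688e-08)/ln(0.282) = -17.5056/-1.26585 = 13.829.
Smallest integer k = 14.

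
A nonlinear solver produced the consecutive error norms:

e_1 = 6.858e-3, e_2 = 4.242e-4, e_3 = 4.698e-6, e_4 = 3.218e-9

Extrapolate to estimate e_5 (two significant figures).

2.4e-14

First estimate the order: p ≈ ln(e_4/e_3) / ln(e_3/e_2) = ln(3.218e-9/4.698e-6)/ln(4.698e-6/4.242e-4) = ln(0.000684972)/ln(0.011075) ≈ 1.6180.
Then e_5 ≈ e_4·(e_4/e_3)^p = 3.218e-9·(0.000684972)^1.6180 = 3.218e-9·7.58785e-06 ≈ 2.442e-14.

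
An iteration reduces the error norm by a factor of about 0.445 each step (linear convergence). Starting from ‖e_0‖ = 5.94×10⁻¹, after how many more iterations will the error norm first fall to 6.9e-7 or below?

17

After k steps, ‖e_k‖ ≈ 5.94×10⁻¹·0.445^k.
Need 0.445^k ≤ 6.9e-7/5.94×10⁻¹ = 1.16162e-06.
k ≥ ln(1.16162e-06)/ln(0.445) = -13.6657/-0.80968 = 16.878.
Smallest integer k = 17.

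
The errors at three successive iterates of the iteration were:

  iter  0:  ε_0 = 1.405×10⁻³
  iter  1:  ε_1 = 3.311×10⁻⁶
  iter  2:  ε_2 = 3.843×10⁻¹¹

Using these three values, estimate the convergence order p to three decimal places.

p ≈ ln(ε_2/ε_1) / ln(ε_1/ε_0)
  = ln(3.843×10⁻¹¹/3.311×10⁻⁶) / ln(3.311×10⁻⁶/1.405×10⁻³)
  = ln(1.16068e-05) / ln(0.00235658)
  = -11.363919 / -6.050544 ≈ 1.878165

1.878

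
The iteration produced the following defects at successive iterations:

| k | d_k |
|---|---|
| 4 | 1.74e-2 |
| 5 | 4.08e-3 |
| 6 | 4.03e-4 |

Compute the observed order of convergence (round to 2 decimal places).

p ≈ ln(d_6/d_5) / ln(d_5/d_4)
  = ln(4.03e-4/4.08e-3) / ln(4.08e-3/1.74e-2)
  = ln(0.0987745) / ln(0.234483)
  = -2.31492 / -1.45037 ≈ 1.59609

1.60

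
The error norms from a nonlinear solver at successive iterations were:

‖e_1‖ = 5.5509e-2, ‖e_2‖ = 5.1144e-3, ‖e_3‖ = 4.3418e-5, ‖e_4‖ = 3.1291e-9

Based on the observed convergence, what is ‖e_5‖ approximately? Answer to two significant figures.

First estimate the order: p ≈ ln(‖e_4‖/‖e_3‖) / ln(‖e_3‖/‖e_2‖) = ln(3.1291e-9/4.3418e-5)/ln(4.3418e-5/5.1144e-3) = ln(7.20692e-05)/ln(0.00848936) ≈ 2.0000.
Then ‖e_5‖ ≈ ‖e_4‖·(‖e_4‖/‖e_3‖)^p = 3.1291e-9·(7.20692e-05)^2.0000 = 3.1291e-9·5.19397e-09 ≈ 1.625e-17.

1.6e-17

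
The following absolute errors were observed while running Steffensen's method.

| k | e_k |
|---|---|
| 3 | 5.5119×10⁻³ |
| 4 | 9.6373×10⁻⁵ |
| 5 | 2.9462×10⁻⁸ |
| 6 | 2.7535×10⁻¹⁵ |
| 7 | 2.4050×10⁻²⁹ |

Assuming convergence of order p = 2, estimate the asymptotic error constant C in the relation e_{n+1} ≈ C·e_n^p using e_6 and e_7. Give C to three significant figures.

3.17

C ≈ e_7 / e_6^2
  = 2.4050×10⁻²⁹ / (2.7535×10⁻¹⁵)^2
  = 2.4050×10⁻²⁹ / 7.58176e-30 ≈ 3.1721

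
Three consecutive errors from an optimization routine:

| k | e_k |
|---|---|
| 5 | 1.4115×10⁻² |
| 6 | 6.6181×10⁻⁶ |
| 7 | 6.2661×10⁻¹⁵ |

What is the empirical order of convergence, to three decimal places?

2.711

p ≈ ln(e_7/e_6) / ln(e_6/e_5)
  = ln(6.2661×10⁻¹⁵/6.6181×10⁻⁶) / ln(6.6181×10⁻⁶/1.4115×10⁻²)
  = ln(9.46813e-10) / ln(0.00046887)
  = -20.777920 / -7.665185 ≈ 2.710687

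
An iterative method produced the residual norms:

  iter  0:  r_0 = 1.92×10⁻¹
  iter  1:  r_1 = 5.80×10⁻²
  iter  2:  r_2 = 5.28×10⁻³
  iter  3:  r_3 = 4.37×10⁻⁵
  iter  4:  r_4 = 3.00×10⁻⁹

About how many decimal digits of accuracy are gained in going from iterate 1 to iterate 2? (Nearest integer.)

1

Digits gained ≈ log₁₀(r_1/r_2) = log₁₀(5.80×10⁻²/5.28×10⁻³) = log₁₀(10.9848) ≈ 1.041.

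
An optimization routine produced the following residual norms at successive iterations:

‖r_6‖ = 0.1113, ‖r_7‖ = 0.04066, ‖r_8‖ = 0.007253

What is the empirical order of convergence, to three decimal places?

1.712

p ≈ ln(‖r_8‖/‖r_7‖) / ln(‖r_7‖/‖r_6‖)
  = ln(0.007253/0.04066) / ln(0.04066/0.1113)
  = ln(0.178382) / ln(0.365319)
  = -1.723828 / -1.006984 ≈ 1.711872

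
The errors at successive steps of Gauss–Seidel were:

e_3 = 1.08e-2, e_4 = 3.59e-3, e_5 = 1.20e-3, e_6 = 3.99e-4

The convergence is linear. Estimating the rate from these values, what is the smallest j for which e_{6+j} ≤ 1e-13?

Rate ρ ≈ e_6/e_5 = 3.99e-4/1.20e-3 = 0.3325.
After j more steps, e_{6+j} ≈ 3.99e-4·ρ^j; need ρ^j ≤ 1e-13/3.99e-4 = 2.50627e-10.
j ≥ ln(2.50627e-10)/ln(0.3325) = -22.1071/-1.10112 = 20.077.
So 21 more iterations are needed.

21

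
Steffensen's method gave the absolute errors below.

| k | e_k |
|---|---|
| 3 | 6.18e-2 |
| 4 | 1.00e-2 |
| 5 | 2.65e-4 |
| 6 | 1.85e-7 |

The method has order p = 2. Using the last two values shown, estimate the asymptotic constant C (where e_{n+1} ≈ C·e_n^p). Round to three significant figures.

2.63

C ≈ e_6 / e_5^2
  = 1.85e-7 / (2.65e-4)^2
  = 1.85e-7 / 7.0225e-08 ≈ 2.6344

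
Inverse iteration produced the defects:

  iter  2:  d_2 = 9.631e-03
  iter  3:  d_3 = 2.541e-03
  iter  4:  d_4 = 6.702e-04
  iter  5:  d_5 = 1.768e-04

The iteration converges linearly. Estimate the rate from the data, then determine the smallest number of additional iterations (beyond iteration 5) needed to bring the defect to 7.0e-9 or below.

Rate ρ ≈ d_5/d_4 = 1.768e-04/6.702e-04 = 0.2638.
After j more steps, d_{5+j} ≈ 1.768e-04·ρ^j; need ρ^j ≤ 7.0e-9/1.768e-04 = 3.95928e-05.
j ≥ ln(3.95928e-05)/ln(0.2638) = -10.1369/-1.33256 = 7.607.
So 8 more iterations are needed.

8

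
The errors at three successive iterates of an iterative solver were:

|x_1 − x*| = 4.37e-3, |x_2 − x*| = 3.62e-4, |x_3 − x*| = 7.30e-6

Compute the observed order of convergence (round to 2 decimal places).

p ≈ ln(|x_3 − x*|/|x_2 − x*|) / ln(|x_2 − x*|/|x_1 − x*|)
  = ln(7.30e-6/3.62e-4) / ln(3.62e-4/4.37e-3)
  = ln(0.0201657) / ln(0.0828375)
  = -3.90377 / -2.49087 ≈ 1.56723

1.57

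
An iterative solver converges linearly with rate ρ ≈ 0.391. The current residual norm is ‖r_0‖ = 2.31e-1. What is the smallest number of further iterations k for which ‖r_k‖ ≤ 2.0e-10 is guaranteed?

23

After k steps, ‖r_k‖ ≈ 2.31e-1·0.391^k.
Need 0.391^k ≤ 2.0e-10/2.31e-1 = 8.65801e-10.
k ≥ ln(8.65801e-10)/ln(0.391) = -20.8674/-0.93905 = 22.222.
Smallest integer k = 23.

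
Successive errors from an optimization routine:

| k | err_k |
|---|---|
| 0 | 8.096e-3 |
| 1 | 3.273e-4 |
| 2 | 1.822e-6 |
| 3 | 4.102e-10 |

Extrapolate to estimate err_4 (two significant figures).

5.1e-16

First estimate the order: p ≈ ln(err_3/err_2) / ln(err_2/err_1) = ln(4.102e-10/1.822e-6)/ln(1.822e-6/3.273e-4) = ln(0.000225137)/ln(0.00556676) ≈ 1.6180.
Then err_4 ≈ err_3·(err_3/err_2)^p = 4.102e-10·(0.000225137)^1.6180 = 4.102e-10·1.25389e-06 ≈ 5.143e-16.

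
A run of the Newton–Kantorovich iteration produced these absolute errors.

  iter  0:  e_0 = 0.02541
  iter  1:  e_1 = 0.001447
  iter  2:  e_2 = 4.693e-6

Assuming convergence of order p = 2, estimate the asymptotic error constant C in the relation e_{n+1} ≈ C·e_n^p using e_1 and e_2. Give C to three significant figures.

C ≈ e_2 / e_1^2
  = 4.693e-6 / (0.001447)^2
  = 4.693e-6 / 2.09381e-06 ≈ 2.2414

2.24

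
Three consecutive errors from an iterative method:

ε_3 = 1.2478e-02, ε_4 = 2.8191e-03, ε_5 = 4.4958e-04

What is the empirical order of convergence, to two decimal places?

1.23

p ≈ ln(ε_5/ε_4) / ln(ε_4/ε_3)
  = ln(4.4958e-04/2.8191e-03) / ln(2.8191e-03/1.2478e-02)
  = ln(0.159476) / ln(0.225926)
  = -1.83586 / -1.48755 ≈ 1.23415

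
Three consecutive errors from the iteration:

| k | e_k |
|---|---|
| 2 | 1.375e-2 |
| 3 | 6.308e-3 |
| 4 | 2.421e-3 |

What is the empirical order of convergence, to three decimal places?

1.229

p ≈ ln(e_4/e_3) / ln(e_3/e_2)
  = ln(2.421e-3/6.308e-3) / ln(6.308e-3/1.375e-2)
  = ln(0.383798) / ln(0.458764)
  = -0.957639 / -0.779219 ≈ 1.228973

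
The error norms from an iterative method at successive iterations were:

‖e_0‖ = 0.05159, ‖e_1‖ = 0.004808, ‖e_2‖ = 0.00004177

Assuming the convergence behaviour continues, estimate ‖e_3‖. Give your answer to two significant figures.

First estimate the order: p ≈ ln(‖e_2‖/‖e_1‖) / ln(‖e_1‖/‖e_0‖) = ln(0.00004177/0.004808)/ln(0.004808/0.05159) = ln(0.0086876)/ln(0.0931964) ≈ 1.9999.
Then ‖e_3‖ ≈ ‖e_2‖·(‖e_2‖/‖e_1‖)^p = 0.00004177·(0.0086876)^1.9999 = 0.00004177·7.55102e-05 ≈ 3.154e-09.

3.2e-9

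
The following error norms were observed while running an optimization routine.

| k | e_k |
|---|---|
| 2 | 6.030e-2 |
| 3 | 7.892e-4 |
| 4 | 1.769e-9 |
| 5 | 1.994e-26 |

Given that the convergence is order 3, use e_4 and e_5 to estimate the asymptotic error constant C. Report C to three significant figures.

C ≈ e_5 / e_4^3
  = 1.994e-26 / (1.769e-9)^3
  = 1.994e-26 / 5.53584e-27 ≈ 3.602

3.60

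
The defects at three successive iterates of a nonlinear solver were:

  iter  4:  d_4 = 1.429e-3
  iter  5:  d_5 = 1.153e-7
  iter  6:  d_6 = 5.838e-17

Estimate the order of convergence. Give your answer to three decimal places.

p ≈ ln(d_6/d_5) / ln(d_5/d_4)
  = ln(5.838e-17/1.153e-7) / ln(1.153e-7/1.429e-3)
  = ln(5.06331e-10) / ln(8.06858e-05)
  = -21.403831 / -9.424948 ≈ 2.270976

2.271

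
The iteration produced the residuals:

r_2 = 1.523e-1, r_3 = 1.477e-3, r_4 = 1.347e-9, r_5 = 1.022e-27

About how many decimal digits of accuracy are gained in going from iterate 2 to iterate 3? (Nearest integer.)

Digits gained ≈ log₁₀(r_2/r_3) = log₁₀(1.523e-1/1.477e-3) = log₁₀(103.114) ≈ 2.013.

2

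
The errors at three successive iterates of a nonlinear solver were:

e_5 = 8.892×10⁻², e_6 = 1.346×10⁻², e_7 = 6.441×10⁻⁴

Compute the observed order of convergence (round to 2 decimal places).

1.61

p ≈ ln(e_7/e_6) / ln(e_6/e_5)
  = ln(6.441×10⁻⁴/1.346×10⁻²) / ln(1.346×10⁻²/8.892×10⁻²)
  = ln(0.0478529) / ln(0.151372)
  = -3.03962 / -1.88801 ≈ 1.60996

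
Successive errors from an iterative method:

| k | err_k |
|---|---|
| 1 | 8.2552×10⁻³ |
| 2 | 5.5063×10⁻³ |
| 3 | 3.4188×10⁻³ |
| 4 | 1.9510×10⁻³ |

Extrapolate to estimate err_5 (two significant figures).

1.0e-3

First estimate the order: p ≈ ln(err_4/err_3) / ln(err_3/err_2) = ln(1.9510×10⁻³/3.4188×10⁻³)/ln(3.4188×10⁻³/5.5063×10⁻³) = ln(0.570668)/ln(0.620889) ≈ 1.1770.
Then err_5 ≈ err_4·(err_4/err_3)^p = 1.9510×10⁻³·(0.570668)^1.1770 = 1.9510×10⁻³·0.51673 ≈ 0.001008.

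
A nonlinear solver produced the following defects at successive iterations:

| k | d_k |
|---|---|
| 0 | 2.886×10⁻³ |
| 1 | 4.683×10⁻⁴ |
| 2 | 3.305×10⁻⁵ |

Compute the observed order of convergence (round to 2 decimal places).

p ≈ ln(d_2/d_1) / ln(d_1/d_0)
  = ln(3.305×10⁻⁵/4.683×10⁻⁴) / ln(4.683×10⁻⁴/2.886×10⁻³)
  = ln(0.0705744) / ln(0.162266)
  = -2.65109 / -1.81852 ≈ 1.45783

1.46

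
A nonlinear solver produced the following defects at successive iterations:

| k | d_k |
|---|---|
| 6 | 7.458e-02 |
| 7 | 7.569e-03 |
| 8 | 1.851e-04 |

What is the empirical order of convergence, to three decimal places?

p ≈ ln(d_8/d_7) / ln(d_7/d_6)
  = ln(1.851e-04/7.569e-03) / ln(7.569e-03/7.458e-02)
  = ln(0.024455) / ln(0.101488)
  = -3.710921 / -2.287815 ≈ 1.622037

1.622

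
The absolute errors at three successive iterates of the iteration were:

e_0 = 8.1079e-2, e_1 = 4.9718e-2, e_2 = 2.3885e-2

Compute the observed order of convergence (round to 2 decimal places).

p ≈ ln(e_2/e_1) / ln(e_1/e_0)
  = ln(2.3885e-2/4.9718e-2) / ln(4.9718e-2/8.1079e-2)
  = ln(0.48041) / ln(0.613204)
  = -0.73312 / -0.48906 ≈ 1.49904

1.50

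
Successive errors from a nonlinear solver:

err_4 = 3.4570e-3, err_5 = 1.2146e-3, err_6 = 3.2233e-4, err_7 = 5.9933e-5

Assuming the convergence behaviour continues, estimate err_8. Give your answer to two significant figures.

First estimate the order: p ≈ ln(err_7/err_6) / ln(err_6/err_5) = ln(5.9933e-5/3.2233e-4)/ln(3.2233e-4/1.2146e-3) = ln(0.185937)/ln(0.26538) ≈ 1.2682.
Then err_8 ≈ err_7·(err_7/err_6)^p = 5.9933e-5·(0.185937)^1.2682 = 5.9933e-5·0.118416 ≈ 7.097e-06.

7.1e-6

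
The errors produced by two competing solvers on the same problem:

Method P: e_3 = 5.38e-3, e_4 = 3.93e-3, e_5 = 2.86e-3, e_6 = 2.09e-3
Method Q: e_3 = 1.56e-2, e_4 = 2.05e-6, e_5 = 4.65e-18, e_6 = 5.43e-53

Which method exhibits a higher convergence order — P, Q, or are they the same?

Q

Method P: p ≈ ln(2.09e-3/2.86e-3)/ln(2.86e-3/3.93e-3) ≈ 0.99.
Method Q: p ≈ ln(5.43e-53/4.65e-18)/ln(4.65e-18/2.05e-6) ≈ 3.00.
Method Q has the higher order (≈3.0 vs ≈1.0).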